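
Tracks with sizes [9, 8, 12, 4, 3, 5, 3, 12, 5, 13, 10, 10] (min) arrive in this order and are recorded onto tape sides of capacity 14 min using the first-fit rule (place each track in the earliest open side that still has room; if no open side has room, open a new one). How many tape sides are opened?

8

  9 → side 1 (new)  [load 9/14]
  8 → side 2 (new)  [load 8/14]
  12 → side 3 (new)  [load 12/14]
  4 → side 1  [load 13/14]
  3 → side 2  [load 11/14]
  5 → side 4 (new)  [load 5/14]
  3 → side 2  [load 14/14]
  12 → side 5 (new)  [load 12/14]
  5 → side 4  [load 10/14]
  13 → side 6 (new)  [load 13/14]
  10 → side 7 (new)  [load 10/14]
  10 → side 8 (new)  [load 10/14]
8 tape sides opened.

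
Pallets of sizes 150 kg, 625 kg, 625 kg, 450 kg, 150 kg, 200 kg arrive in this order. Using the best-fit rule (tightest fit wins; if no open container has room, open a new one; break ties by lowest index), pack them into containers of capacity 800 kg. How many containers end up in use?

  150 → container 1 (new)  [load 150/800]
  625 → container 1  [load 775/800]
  625 → container 2 (new)  [load 625/800]
  450 → container 3 (new)  [load 450/800]
  150 → container 2  [load 775/800]
  200 → container 3  [load 650/800]
3 containers opened.

3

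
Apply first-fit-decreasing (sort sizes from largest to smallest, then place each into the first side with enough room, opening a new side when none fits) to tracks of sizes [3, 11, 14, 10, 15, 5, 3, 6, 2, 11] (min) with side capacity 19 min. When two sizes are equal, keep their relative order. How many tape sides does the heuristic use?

5

Sorted descending: 15, 14, 11, 11, 10, 6, 5, 3, 3, 2.
  15 → side 1 (new)  [load 15/19]
  14 → side 2 (new)  [load 14/19]
  11 → side 3 (new)  [load 11/19]
  11 → side 4 (new)  [load 11/19]
  10 → side 5 (new)  [load 10/19]
  6 → side 3  [load 17/19]
  5 → side 2  [load 19/19]
  3 → side 1  [load 18/19]
  3 → side 4  [load 14/19]
  2 → side 3  [load 19/19]
5 tape sides opened.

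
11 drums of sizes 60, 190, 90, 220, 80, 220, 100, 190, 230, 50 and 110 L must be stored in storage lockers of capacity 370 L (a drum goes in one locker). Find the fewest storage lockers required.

Total = 230 + 220 + 220 + 190 + 190 + 110 + 100 + 90 + 80 + 60 + 50 = 1540 L.
Lower bound: ⌈1540/370⌉ = 5 storage lockers.
A packing using 5 storage lockers:
  locker 1: 230 + 110 = 340
  locker 2: 220 + 100 + 50 = 370
  locker 3: 220 + 90 + 60 = 370
  locker 4: 190 + 80 = 270
  locker 5: 190 = 190
This matches the lower bound, so 5 is optimal.

5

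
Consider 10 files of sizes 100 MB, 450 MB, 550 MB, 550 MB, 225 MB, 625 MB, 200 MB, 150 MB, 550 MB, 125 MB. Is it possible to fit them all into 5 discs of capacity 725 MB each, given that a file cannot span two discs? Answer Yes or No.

No

Total = 3525 MB; ⌈3525/725⌉ = 5.
The bound of 5 does not rule out 5, but exhaustive search shows no assignment into 5 discs of capacity 725 MB exists — the minimum is 6.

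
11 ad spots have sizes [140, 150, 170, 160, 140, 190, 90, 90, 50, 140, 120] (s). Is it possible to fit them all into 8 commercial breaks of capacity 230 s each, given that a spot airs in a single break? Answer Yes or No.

A valid assignment using 8 commercial breaks:
  break 1: 190 = 190
  break 2: 170 + 50 = 220
  break 3: 160 = 160
  break 4: 150 = 150
  break 5: 140 + 90 = 230
  break 6: 140 + 90 = 230
  break 7: 140 = 140
  break 8: 120 = 120
Every load is within 230 s, so 8 commercial breaks suffice.

Yes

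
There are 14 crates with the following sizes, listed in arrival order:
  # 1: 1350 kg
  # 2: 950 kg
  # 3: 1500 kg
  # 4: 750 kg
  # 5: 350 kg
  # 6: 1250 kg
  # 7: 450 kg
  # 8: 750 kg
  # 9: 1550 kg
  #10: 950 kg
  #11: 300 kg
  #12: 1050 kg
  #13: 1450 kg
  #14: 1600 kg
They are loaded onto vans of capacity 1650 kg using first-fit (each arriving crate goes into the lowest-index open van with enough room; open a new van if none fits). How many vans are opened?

  1350 → van 1 (new)  [load 1350/1650]
  950 → van 2 (new)  [load 950/1650]
  1500 → van 3 (new)  [load 1500/1650]
  750 → van 4 (new)  [load 750/1650]
  350 → van 2  [load 1300/1650]
  1250 → van 5 (new)  [load 1250/1650]
  450 → van 4  [load 1200/1650]
  750 → van 6 (new)  [load 750/1650]
  1550 → van 7 (new)  [load 1550/1650]
  950 → van 8 (new)  [load 950/1650]
  300 → van 1  [load 1650/1650]
  1050 → van 9 (new)  [load 1050/1650]
  1450 → van 10 (new)  [load 1450/1650]
  1600 → van 11 (new)  [load 1600/1650]
11 vans opened.

11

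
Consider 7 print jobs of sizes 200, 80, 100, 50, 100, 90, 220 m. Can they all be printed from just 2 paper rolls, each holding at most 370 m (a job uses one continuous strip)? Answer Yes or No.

No

Total = 840 m; ⌈840/370⌉ = 3.
At least 3 paper rolls are required, but only 2 are allowed.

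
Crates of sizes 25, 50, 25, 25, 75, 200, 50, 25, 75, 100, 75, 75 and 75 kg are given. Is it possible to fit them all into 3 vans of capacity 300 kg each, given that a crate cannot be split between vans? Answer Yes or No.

Yes

A valid assignment using 3 vans:
  van 1: 200 + 100 = 300
  van 2: 75 + 75 + 75 + 75 = 300
  van 3: 75 + 50 + 50 + 25 + 25 + 25 + 25 = 275
Every load is within 300 kg, so 3 vans suffice.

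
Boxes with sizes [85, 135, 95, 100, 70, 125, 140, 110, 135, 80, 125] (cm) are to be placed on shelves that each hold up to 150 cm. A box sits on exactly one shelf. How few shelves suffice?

10

Total = 140 + 135 + 135 + 125 + 125 + 110 + 100 + 95 + 85 + 80 + 70 = 1200 cm.
Lower bound: ⌈1200/150⌉ = 8 shelves.
Also, 10 boxes each exceed 75 cm, and no two of those can share a shelf, so at least 10 shelves are needed.
A packing using 10 shelves:
  shelf 1: 140 = 140
  shelf 2: 135 = 135
  shelf 3: 135 = 135
  shelf 4: 125 = 125
  shelf 5: 125 = 125
  shelf 6: 110 = 110
  shelf 7: 100 = 100
  shelf 8: 95 = 95
  shelf 9: 85 = 85
  shelf 10: 80 + 70 = 150
This matches the lower bound, so 10 is optimal.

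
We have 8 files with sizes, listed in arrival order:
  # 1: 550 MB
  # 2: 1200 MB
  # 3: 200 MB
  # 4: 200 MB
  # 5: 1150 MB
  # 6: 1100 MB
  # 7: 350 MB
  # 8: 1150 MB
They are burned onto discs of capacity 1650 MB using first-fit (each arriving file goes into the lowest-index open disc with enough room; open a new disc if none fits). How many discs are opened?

5

  550 → disc 1 (new)  [load 550/1650]
  1200 → disc 2 (new)  [load 1200/1650]
  200 → disc 1  [load 750/1650]
  200 → disc 1  [load 950/1650]
  1150 → disc 3 (new)  [load 1150/1650]
  1100 → disc 4 (new)  [load 1100/1650]
  350 → disc 1  [load 1300/1650]
  1150 → disc 5 (new)  [load 1150/1650]
5 discs opened.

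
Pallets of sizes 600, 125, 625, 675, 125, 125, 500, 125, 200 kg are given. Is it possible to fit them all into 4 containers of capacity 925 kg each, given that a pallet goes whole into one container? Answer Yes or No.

A valid assignment using 4 containers:
  container 1: 675 + 200 = 875
  container 2: 625 + 125 + 125 = 875
  container 3: 600 + 125 + 125 = 850
  container 4: 500 = 500
Every load is within 925 kg, so 4 containers suffice.

Yes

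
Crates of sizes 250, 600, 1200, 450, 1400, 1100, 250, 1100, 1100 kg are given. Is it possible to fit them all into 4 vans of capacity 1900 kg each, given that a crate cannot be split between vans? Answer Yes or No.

No

Total = 7450 kg; ⌈7450/1900⌉ = 4.
5 crates each exceed half the capacity and cannot share a van, forcing at least 5 vans.
At least 5 vans are required, but only 4 are allowed.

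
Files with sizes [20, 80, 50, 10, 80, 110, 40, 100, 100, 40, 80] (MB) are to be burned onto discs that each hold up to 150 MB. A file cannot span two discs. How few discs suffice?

Total = 110 + 100 + 100 + 80 + 80 + 80 + 50 + 40 + 40 + 20 + 10 = 710 MB.
Lower bound: ⌈710/150⌉ = 5 discs.
Also, 6 files each exceed 75 MB, and no two of those can share a disc, so at least 6 discs are needed.
A packing using 6 discs:
  disc 1: 110 + 40 = 150
  disc 2: 100 + 50 = 150
  disc 3: 100 + 40 + 10 = 150
  disc 4: 80 + 20 = 100
  disc 5: 80 = 80
  disc 6: 80 = 80
This matches the lower bound, so 6 is optimal.

6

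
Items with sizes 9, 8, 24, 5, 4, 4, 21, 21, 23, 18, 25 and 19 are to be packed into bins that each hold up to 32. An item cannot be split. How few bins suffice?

Total = 25 + 24 + 23 + 21 + 21 + 19 + 18 + 9 + 8 + 5 + 4 + 4 = 181.
Lower bound: ⌈181/32⌉ = 6 bins.
Also, 7 items each exceed 16, and no two of those can share a bin, so at least 7 bins are needed.
A packing using 7 bins:
  bin 1: 25 + 5 = 30
  bin 2: 24 + 8 = 32
  bin 3: 23 + 9 = 32
  bin 4: 21 + 4 + 4 = 29
  bin 5: 21 = 21
  bin 6: 19 = 19
  bin 7: 18 = 18
This matches the lower bound, so 7 is optimal.

7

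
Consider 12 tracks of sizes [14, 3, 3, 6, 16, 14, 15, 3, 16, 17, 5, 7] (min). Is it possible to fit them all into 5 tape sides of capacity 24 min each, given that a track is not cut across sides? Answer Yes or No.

No

Total = 119 min; ⌈119/24⌉ = 5.
6 tracks each exceed half the capacity and cannot share a side, forcing at least 6 tape sides.
At least 6 tape sides are required, but only 5 are allowed.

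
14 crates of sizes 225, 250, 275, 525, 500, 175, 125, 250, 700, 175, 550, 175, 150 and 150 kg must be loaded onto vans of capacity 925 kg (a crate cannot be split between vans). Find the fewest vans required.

5

Total = 700 + 550 + 525 + 500 + 275 + 250 + 250 + 225 + 175 + 175 + 175 + 150 + 150 + 125 = 4225 kg.
Lower bound: ⌈4225/925⌉ = 5 vans.
A packing using 5 vans:
  van 1: 700 + 225 = 925
  van 2: 550 + 275 = 825
  van 3: 525 + 250 + 150 = 925
  van 4: 500 + 250 + 175 = 925
  van 5: 175 + 175 + 150 + 125 = 625
This matches the lower bound, so 5 is optimal.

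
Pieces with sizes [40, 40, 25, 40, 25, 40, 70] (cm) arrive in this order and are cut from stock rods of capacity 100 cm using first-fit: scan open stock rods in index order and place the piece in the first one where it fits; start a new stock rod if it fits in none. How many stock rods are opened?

  40 → stock rod 1 (new)  [load 40/100]
  40 → stock rod 1  [load 80/100]
  25 → stock rod 2 (new)  [load 25/100]
  40 → stock rod 2  [load 65/100]
  25 → stock rod 2  [load 90/100]
  40 → stock rod 3 (new)  [load 40/100]
  70 → stock rod 4 (new)  [load 70/100]
4 stock rods opened.

4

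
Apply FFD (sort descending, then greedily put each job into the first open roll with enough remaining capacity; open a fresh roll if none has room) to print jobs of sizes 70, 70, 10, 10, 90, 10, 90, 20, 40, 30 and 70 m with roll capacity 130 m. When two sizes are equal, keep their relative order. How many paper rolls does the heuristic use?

5

Sorted descending: 90, 90, 70, 70, 70, 40, 30, 20, 10, 10, 10.
  90 → roll 1 (new)  [load 90/130]
  90 → roll 2 (new)  [load 90/130]
  70 → roll 3 (new)  [load 70/130]
  70 → roll 4 (new)  [load 70/130]
  70 → roll 5 (new)  [load 70/130]
  40 → roll 1  [load 130/130]
  30 → roll 2  [load 120/130]
  20 → roll 3  [load 90/130]
  10 → roll 2  [load 130/130]
  10 → roll 3  [load 100/130]
  10 → roll 3  [load 110/130]
5 paper rolls opened.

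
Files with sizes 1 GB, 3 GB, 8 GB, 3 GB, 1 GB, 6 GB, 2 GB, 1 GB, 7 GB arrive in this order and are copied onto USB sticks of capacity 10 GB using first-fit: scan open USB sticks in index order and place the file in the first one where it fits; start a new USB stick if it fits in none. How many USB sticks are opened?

4

  1 → USB stick 1 (new)  [load 1/10]
  3 → USB stick 1  [load 4/10]
  8 → USB stick 2 (new)  [load 8/10]
  3 → USB stick 1  [load 7/10]
  1 → USB stick 1  [load 8/10]
  6 → USB stick 3 (new)  [load 6/10]
  2 → USB stick 1  [load 10/10]
  1 → USB stick 2  [load 9/10]
  7 → USB stick 4 (new)  [load 7/10]
4 USB sticks opened.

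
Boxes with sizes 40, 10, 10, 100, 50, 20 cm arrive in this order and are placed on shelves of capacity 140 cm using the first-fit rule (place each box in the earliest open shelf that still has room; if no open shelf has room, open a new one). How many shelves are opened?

2

  40 → shelf 1 (new)  [load 40/140]
  10 → shelf 1  [load 50/140]
  10 → shelf 1  [load 60/140]
  100 → shelf 2 (new)  [load 100/140]
  50 → shelf 1  [load 110/140]
  20 → shelf 1  [load 130/140]
2 shelves opened.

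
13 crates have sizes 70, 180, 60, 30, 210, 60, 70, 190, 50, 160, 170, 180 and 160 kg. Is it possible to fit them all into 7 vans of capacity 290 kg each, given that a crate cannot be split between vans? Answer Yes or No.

A valid assignment using 7 vans:
  van 1: 210 + 70 = 280
  van 2: 190 + 70 + 30 = 290
  van 3: 180 + 60 + 50 = 290
  van 4: 180 + 60 = 240
  van 5: 170 = 170
  van 6: 160 = 160
  van 7: 160 = 160
Every load is within 290 kg, so 7 vans suffice.

Yes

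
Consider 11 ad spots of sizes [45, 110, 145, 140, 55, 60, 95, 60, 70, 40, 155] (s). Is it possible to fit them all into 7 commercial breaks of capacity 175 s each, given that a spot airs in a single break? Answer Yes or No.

Yes

A valid assignment using 7 commercial breaks:
  break 1: 155 = 155
  break 2: 145 = 145
  break 3: 140 = 140
  break 4: 110 + 60 = 170
  break 5: 95 + 70 = 165
  break 6: 60 + 55 + 45 = 160
  break 7: 40 = 40
Every load is within 175 s, so 7 commercial breaks suffice.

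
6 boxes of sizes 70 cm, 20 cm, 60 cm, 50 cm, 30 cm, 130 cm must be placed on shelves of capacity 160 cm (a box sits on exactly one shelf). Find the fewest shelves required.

Total = 130 + 70 + 60 + 50 + 30 + 20 = 360 cm.
Lower bound: ⌈360/160⌉ = 3 shelves.
A packing using 3 shelves:
  shelf 1: 130 + 30 = 160
  shelf 2: 70 + 60 + 20 = 150
  shelf 3: 50 = 50
This matches the lower bound, so 3 is optimal.

3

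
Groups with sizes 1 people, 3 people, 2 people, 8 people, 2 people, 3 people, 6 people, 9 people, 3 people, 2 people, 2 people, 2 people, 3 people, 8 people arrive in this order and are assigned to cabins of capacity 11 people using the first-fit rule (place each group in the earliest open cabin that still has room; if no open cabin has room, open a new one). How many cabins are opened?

5

  1 → cabin 1 (new)  [load 1/11]
  3 → cabin 1  [load 4/11]
  2 → cabin 1  [load 6/11]
  8 → cabin 2 (new)  [load 8/11]
  2 → cabin 1  [load 8/11]
  3 → cabin 1  [load 11/11]
  6 → cabin 3 (new)  [load 6/11]
  9 → cabin 4 (new)  [load 9/11]
  3 → cabin 2  [load 11/11]
  2 → cabin 3  [load 8/11]
  2 → cabin 3  [load 10/11]
  2 → cabin 4  [load 11/11]
  3 → cabin 5 (new)  [load 3/11]
  8 → cabin 5  [load 11/11]
5 cabins opened.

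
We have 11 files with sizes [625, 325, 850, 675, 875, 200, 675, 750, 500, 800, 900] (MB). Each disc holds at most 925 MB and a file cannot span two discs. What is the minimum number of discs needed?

Total = 900 + 875 + 850 + 800 + 750 + 675 + 675 + 625 + 500 + 325 + 200 = 7175 MB.
Lower bound: ⌈7175/925⌉ = 8 discs.
Also, 9 files each exceed 925/2 MB, and no two of those can share a disc, so at least 9 discs are needed.
A packing using 9 discs:
  disc 1: 900 = 900
  disc 2: 875 = 875
  disc 3: 850 = 850
  disc 4: 800 = 800
  disc 5: 750 = 750
  disc 6: 675 + 200 = 875
  disc 7: 675 = 675
  disc 8: 625 = 625
  disc 9: 500 + 325 = 825
This matches the lower bound, so 9 is optimal.

9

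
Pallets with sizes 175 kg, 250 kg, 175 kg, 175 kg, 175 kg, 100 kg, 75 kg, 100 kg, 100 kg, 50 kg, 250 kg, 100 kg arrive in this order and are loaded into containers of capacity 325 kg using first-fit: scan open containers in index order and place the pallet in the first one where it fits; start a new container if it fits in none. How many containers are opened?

6

  175 → container 1 (new)  [load 175/325]
  250 → container 2 (new)  [load 250/325]
  175 → container 3 (new)  [load 175/325]
  175 → container 4 (new)  [load 175/325]
  175 → container 5 (new)  [load 175/325]
  100 → container 1  [load 275/325]
  75 → container 2  [load 325/325]
  100 → container 3  [load 275/325]
  100 → container 4  [load 275/325]
  50 → container 1  [load 325/325]
  250 → container 6 (new)  [load 250/325]
  100 → container 5  [load 275/325]
6 containers opened.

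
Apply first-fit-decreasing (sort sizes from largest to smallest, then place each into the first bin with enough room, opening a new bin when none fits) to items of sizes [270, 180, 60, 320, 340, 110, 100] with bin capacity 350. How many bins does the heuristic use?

5

Sorted descending: 340, 320, 270, 180, 110, 100, 60.
  340 → bin 1 (new)  [load 340/350]
  320 → bin 2 (new)  [load 320/350]
  270 → bin 3 (new)  [load 270/350]
  180 → bin 4 (new)  [load 180/350]
  110 → bin 4  [load 290/350]
  100 → bin 5 (new)  [load 100/350]
  60 → bin 3  [load 330/350]
5 bins opened.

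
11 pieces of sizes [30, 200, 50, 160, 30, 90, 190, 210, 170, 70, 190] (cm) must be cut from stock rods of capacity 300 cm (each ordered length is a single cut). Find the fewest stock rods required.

Total = 210 + 200 + 190 + 190 + 170 + 160 + 90 + 70 + 50 + 30 + 30 = 1390 cm.
Lower bound: ⌈1390/300⌉ = 5 stock rods.
Also, 6 pieces each exceed 150 cm, and no two of those can share a stock rod, so at least 6 stock rods are needed.
A packing using 6 stock rods:
  stock rod 1: 210 + 90 = 300
  stock rod 2: 200 + 70 + 30 = 300
  stock rod 3: 190 + 50 + 30 = 270
  stock rod 4: 190 = 190
  stock rod 5: 170 = 170
  stock rod 6: 160 = 160
This matches the lower bound, so 6 is optimal.

6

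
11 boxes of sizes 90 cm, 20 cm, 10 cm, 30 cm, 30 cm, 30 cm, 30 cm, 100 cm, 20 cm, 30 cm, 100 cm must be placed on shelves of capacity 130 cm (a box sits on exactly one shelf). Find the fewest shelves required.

Total = 100 + 100 + 90 + 30 + 30 + 30 + 30 + 30 + 20 + 20 + 10 = 490 cm.
Lower bound: ⌈490/130⌉ = 4 shelves.
A packing using 4 shelves:
  shelf 1: 100 + 30 = 130
  shelf 2: 100 + 30 = 130
  shelf 3: 90 + 30 + 10 = 130
  shelf 4: 30 + 30 + 20 + 20 = 100
This matches the lower bound, so 4 is optimal.

4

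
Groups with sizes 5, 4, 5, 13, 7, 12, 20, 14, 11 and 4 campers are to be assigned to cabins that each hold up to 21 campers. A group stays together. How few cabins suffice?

Total = 20 + 14 + 13 + 12 + 11 + 7 + 5 + 5 + 4 + 4 = 95 campers.
Lower bound: ⌈95/21⌉ = 5 cabins.
A packing using 5 cabins:
  cabin 1: 20 = 20
  cabin 2: 14 + 7 = 21
  cabin 3: 13 + 5 = 18
  cabin 4: 12 + 5 + 4 = 21
  cabin 5: 11 + 4 = 15
This matches the lower bound, so 5 is optimal.

5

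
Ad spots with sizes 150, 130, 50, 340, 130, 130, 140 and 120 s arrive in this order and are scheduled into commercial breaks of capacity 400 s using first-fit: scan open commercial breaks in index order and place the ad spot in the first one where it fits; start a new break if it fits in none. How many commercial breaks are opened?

4

  150 → break 1 (new)  [load 150/400]
  130 → break 1  [load 280/400]
  50 → break 1  [load 330/400]
  340 → break 2 (new)  [load 340/400]
  130 → break 3 (new)  [load 130/400]
  130 → break 3  [load 260/400]
  140 → break 3  [load 400/400]
  120 → break 4 (new)  [load 120/400]
4 commercial breaks opened.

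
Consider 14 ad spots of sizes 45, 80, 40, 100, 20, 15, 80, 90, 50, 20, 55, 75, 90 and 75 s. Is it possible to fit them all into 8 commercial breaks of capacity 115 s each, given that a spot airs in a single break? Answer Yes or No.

Total = 835 s; ⌈835/115⌉ = 8.
The bound of 8 does not rule out 8, but exhaustive search shows no assignment into 8 commercial breaks of capacity 115 s exists — the minimum is 9.

No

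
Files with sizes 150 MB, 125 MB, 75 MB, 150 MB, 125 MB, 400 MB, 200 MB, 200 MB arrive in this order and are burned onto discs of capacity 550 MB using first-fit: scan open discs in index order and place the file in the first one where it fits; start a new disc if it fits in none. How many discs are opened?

  150 → disc 1 (new)  [load 150/550]
  125 → disc 1  [load 275/550]
  75 → disc 1  [load 350/550]
  150 → disc 1  [load 500/550]
  125 → disc 2 (new)  [load 125/550]
  400 → disc 2  [load 525/550]
  200 → disc 3 (new)  [load 200/550]
  200 → disc 3  [load 400/550]
3 discs opened.

3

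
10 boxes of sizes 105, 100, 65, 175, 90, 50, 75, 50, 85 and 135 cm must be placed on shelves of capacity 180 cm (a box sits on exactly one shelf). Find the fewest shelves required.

Total = 175 + 135 + 105 + 100 + 90 + 85 + 75 + 65 + 50 + 50 = 930 cm.
Lower bound: ⌈930/180⌉ = 6 shelves.
A packing using 6 shelves:
  shelf 1: 175 = 175
  shelf 2: 135 = 135
  shelf 3: 105 + 75 = 180
  shelf 4: 100 + 65 = 165
  shelf 5: 90 + 85 = 175
  shelf 6: 50 + 50 = 100
This matches the lower bound, so 6 is optimal.

6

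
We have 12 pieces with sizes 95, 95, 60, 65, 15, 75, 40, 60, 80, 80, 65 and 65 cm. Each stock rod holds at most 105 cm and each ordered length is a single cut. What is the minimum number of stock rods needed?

10

Total = 95 + 95 + 80 + 80 + 75 + 65 + 65 + 65 + 60 + 60 + 40 + 15 = 795 cm.
Lower bound: ⌈795/105⌉ = 8 stock rods.
Also, 10 pieces each exceed 105/2 cm, and no two of those can share a stock rod, so at least 10 stock rods are needed.
A packing using 10 stock rods:
  stock rod 1: 95 = 95
  stock rod 2: 95 = 95
  stock rod 3: 80 + 15 = 95
  stock rod 4: 80 = 80
  stock rod 5: 75 = 75
  stock rod 6: 65 + 40 = 105
  stock rod 7: 65 = 65
  stock rod 8: 65 = 65
  stock rod 9: 60 = 60
  stock rod 10: 60 = 60
This matches the lower bound, so 10 is optimal.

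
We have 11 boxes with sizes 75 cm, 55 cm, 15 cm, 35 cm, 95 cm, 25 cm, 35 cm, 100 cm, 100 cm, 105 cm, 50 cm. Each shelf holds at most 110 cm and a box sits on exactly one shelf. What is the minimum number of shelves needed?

7

Total = 105 + 100 + 100 + 95 + 75 + 55 + 50 + 35 + 35 + 25 + 15 = 690 cm.
Lower bound: ⌈690/110⌉ = 7 shelves.
A packing using 7 shelves:
  shelf 1: 105 = 105
  shelf 2: 100 = 100
  shelf 3: 100 = 100
  shelf 4: 95 + 15 = 110
  shelf 5: 75 + 35 = 110
  shelf 6: 55 + 50 = 105
  shelf 7: 35 + 25 = 60
This matches the lower bound, so 7 is optimal.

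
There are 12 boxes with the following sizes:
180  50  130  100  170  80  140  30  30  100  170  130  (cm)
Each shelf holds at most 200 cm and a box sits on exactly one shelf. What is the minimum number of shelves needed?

8

Total = 180 + 170 + 170 + 140 + 130 + 130 + 100 + 100 + 80 + 50 + 30 + 30 = 1310 cm.
Lower bound: ⌈1310/200⌉ = 7 shelves.
A packing using 8 shelves:
  shelf 1: 180 = 180
  shelf 2: 170 + 30 = 200
  shelf 3: 170 + 30 = 200
  shelf 4: 140 + 50 = 190
  shelf 5: 130 = 130
  shelf 6: 130 = 130
  shelf 7: 100 + 100 = 200
  shelf 8: 80 = 80
No arrangement into 7 shelves stays within capacity, so 8 is optimal.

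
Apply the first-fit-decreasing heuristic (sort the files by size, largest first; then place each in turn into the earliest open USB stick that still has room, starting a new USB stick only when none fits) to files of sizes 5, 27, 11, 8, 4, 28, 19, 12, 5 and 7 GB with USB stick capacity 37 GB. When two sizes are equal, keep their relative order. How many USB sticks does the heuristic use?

4

Sorted descending: 28, 27, 19, 12, 11, 8, 7, 5, 5, 4.
  28 → USB stick 1 (new)  [load 28/37]
  27 → USB stick 2 (new)  [load 27/37]
  19 → USB stick 3 (new)  [load 19/37]
  12 → USB stick 3  [load 31/37]
  11 → USB stick 4 (new)  [load 11/37]
  8 → USB stick 1  [load 36/37]
  7 → USB stick 2  [load 34/37]
  5 → USB stick 3  [load 36/37]
  5 → USB stick 4  [load 16/37]
  4 → USB stick 4  [load 20/37]
4 USB sticks opened.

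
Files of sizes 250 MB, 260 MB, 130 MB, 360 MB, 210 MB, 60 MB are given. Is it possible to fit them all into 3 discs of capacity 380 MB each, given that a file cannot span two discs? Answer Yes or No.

Total = 1270 MB; ⌈1270/380⌉ = 4.
At least 4 discs are required, but only 3 are allowed.

No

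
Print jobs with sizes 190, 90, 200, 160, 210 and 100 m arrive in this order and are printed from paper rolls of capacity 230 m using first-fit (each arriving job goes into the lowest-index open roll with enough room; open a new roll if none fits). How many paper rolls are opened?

  190 → roll 1 (new)  [load 190/230]
  90 → roll 2 (new)  [load 90/230]
  200 → roll 3 (new)  [load 200/230]
  160 → roll 4 (new)  [load 160/230]
  210 → roll 5 (new)  [load 210/230]
  100 → roll 2  [load 190/230]
5 paper rolls opened.

5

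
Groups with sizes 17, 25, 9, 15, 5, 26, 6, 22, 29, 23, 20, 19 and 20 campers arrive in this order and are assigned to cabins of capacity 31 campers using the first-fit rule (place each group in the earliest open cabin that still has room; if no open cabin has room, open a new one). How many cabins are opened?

10

  17 → cabin 1 (new)  [load 17/31]
  25 → cabin 2 (new)  [load 25/31]
  9 → cabin 1  [load 26/31]
  15 → cabin 3 (new)  [load 15/31]
  5 → cabin 1  [load 31/31]
  26 → cabin 4 (new)  [load 26/31]
  6 → cabin 2  [load 31/31]
  22 → cabin 5 (new)  [load 22/31]
  29 → cabin 6 (new)  [load 29/31]
  23 → cabin 7 (new)  [load 23/31]
  20 → cabin 8 (new)  [load 20/31]
  19 → cabin 9 (new)  [load 19/31]
  20 → cabin 10 (new)  [load 20/31]
10 cabins opened.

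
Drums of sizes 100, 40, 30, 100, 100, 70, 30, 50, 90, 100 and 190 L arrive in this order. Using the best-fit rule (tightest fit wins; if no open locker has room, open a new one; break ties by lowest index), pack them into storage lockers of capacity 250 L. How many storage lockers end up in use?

  100 → locker 1 (new)  [load 100/250]
  40 → locker 1  [load 140/250]
  30 → locker 1  [load 170/250]
  100 → locker 2 (new)  [load 100/250]
  100 → locker 2  [load 200/250]
  70 → locker 1  [load 240/250]
  30 → locker 2  [load 230/250]
  50 → locker 3 (new)  [load 50/250]
  90 → locker 3  [load 140/250]
  100 → locker 3  [load 240/250]
  190 → locker 4 (new)  [load 190/250]
4 storage lockers opened.

4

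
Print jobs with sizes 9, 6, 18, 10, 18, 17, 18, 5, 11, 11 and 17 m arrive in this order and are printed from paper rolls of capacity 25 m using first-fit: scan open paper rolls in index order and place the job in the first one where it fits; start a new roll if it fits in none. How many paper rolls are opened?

  9 → roll 1 (new)  [load 9/25]
  6 → roll 1  [load 15/25]
  18 → roll 2 (new)  [load 18/25]
  10 → roll 1  [load 25/25]
  18 → roll 3 (new)  [load 18/25]
  17 → roll 4 (new)  [load 17/25]
  18 → roll 5 (new)  [load 18/25]
  5 → roll 2  [load 23/25]
  11 → roll 6 (new)  [load 11/25]
  11 → roll 6  [load 22/25]
  17 → roll 7 (new)  [load 17/25]
7 paper rolls opened.

7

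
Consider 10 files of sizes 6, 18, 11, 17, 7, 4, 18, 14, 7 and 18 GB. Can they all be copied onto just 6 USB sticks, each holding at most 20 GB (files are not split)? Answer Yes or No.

No

Total = 120 GB; ⌈120/20⌉ = 6.
The bound of 6 does not rule out 6, but exhaustive search shows no assignment into 6 USB sticks of capacity 20 GB exists — the minimum is 7.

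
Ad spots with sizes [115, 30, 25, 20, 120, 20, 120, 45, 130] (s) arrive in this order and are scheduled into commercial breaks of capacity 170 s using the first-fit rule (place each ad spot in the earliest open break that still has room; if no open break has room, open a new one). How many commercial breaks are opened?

4

  115 → break 1 (new)  [load 115/170]
  30 → break 1  [load 145/170]
  25 → break 1  [load 170/170]
  20 → break 2 (new)  [load 20/170]
  120 → break 2  [load 140/170]
  20 → break 2  [load 160/170]
  120 → break 3 (new)  [load 120/170]
  45 → break 3  [load 165/170]
  130 → break 4 (new)  [load 130/170]
4 commercial breaks opened.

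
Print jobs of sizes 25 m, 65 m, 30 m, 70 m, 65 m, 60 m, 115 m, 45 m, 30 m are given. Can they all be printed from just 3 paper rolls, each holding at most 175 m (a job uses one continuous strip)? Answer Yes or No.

A valid assignment using 3 paper rolls:
  roll 1: 115 + 60 = 175
  roll 2: 70 + 65 + 30 = 165
  roll 3: 65 + 45 + 30 + 25 = 165
Every load is within 175 m, so 3 paper rolls suffice.

Yes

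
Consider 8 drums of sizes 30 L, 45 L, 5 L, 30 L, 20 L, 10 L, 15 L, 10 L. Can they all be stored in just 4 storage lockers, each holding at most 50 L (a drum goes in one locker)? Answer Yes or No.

Yes

A valid assignment using 4 storage lockers:
  locker 1: 45 + 5 = 50
  locker 2: 30 + 20 = 50
  locker 3: 30 + 15 = 45
  locker 4: 10 + 10 = 20
Every load is within 50 L, so 4 storage lockers suffice.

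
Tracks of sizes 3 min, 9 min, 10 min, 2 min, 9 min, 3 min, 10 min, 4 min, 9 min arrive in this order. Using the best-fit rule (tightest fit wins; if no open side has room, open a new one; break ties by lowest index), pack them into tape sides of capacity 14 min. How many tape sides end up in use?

  3 → side 1 (new)  [load 3/14]
  9 → side 1  [load 12/14]
  10 → side 2 (new)  [load 10/14]
  2 → side 1  [load 14/14]
  9 → side 3 (new)  [load 9/14]
  3 → side 2  [load 13/14]
  10 → side 4 (new)  [load 10/14]
  4 → side 4  [load 14/14]
  9 → side 5 (new)  [load 9/14]
5 tape sides opened.

5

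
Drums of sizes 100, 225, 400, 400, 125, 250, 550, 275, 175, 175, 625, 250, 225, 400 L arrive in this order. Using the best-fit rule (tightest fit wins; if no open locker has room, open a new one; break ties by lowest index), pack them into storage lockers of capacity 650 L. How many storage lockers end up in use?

  100 → locker 1 (new)  [load 100/650]
  225 → locker 1  [load 325/650]
  400 → locker 2 (new)  [load 400/650]
  400 → locker 3 (new)  [load 400/650]
  125 → locker 2  [load 525/650]
  250 → locker 3  [load 650/650]
  550 → locker 4 (new)  [load 550/650]
  275 → locker 1  [load 600/650]
  175 → locker 5 (new)  [load 175/650]
  175 → locker 5  [load 350/650]
  625 → locker 6 (new)  [load 625/650]
  250 → locker 5  [load 600/650]
  225 → locker 7 (new)  [load 225/650]
  400 → locker 7  [load 625/650]
7 storage lockers opened.

7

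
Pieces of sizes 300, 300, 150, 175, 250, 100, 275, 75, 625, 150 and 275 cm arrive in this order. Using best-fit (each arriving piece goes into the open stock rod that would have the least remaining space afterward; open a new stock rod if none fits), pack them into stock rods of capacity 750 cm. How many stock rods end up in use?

4

  300 → stock rod 1 (new)  [load 300/750]
  300 → stock rod 1  [load 600/750]
  150 → stock rod 1  [load 750/750]
  175 → stock rod 2 (new)  [load 175/750]
  250 → stock rod 2  [load 425/750]
  100 → stock rod 2  [load 525/750]
  275 → stock rod 3 (new)  [load 275/750]
  75 → stock rod 2  [load 600/750]
  625 → stock rod 4 (new)  [load 625/750]
  150 → stock rod 2  [load 750/750]
  275 → stock rod 3  [load 550/750]
4 stock rods opened.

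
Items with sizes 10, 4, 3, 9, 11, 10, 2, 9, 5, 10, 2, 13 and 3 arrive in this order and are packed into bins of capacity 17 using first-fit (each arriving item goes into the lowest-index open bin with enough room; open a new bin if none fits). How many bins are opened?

7

  10 → bin 1 (new)  [load 10/17]
  4 → bin 1  [load 14/17]
  3 → bin 1  [load 17/17]
  9 → bin 2 (new)  [load 9/17]
  11 → bin 3 (new)  [load 11/17]
  10 → bin 4 (new)  [load 10/17]
  2 → bin 2  [load 11/17]
  9 → bin 5 (new)  [load 9/17]
  5 → bin 2  [load 16/17]
  10 → bin 6 (new)  [load 10/17]
  2 → bin 3  [load 13/17]
  13 → bin 7 (new)  [load 13/17]
  3 → bin 3  [load 16/17]
7 bins opened.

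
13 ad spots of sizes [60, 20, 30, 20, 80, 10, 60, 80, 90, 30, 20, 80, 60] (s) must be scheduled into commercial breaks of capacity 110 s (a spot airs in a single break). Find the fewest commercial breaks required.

7

Total = 90 + 80 + 80 + 80 + 60 + 60 + 60 + 30 + 30 + 20 + 20 + 20 + 10 = 640 s.
Lower bound: ⌈640/110⌉ = 6 commercial breaks.
Also, 7 ad spots each exceed 55 s, and no two of those can share a break, so at least 7 commercial breaks are needed.
A packing using 7 commercial breaks:
  break 1: 90 + 20 = 110
  break 2: 80 + 30 = 110
  break 3: 80 + 30 = 110
  break 4: 80 + 20 + 10 = 110
  break 5: 60 + 20 = 80
  break 6: 60 = 60
  break 7: 60 = 60
This matches the lower bound, so 7 is optimal.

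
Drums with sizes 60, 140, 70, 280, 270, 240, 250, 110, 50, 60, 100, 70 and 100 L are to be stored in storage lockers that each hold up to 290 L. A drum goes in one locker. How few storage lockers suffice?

Total = 280 + 270 + 250 + 240 + 140 + 110 + 100 + 100 + 70 + 70 + 60 + 60 + 50 = 1800 L.
Lower bound: ⌈1800/290⌉ = 7 storage lockers.
A packing using 7 storage lockers:
  locker 1: 280 = 280
  locker 2: 270 = 270
  locker 3: 250 = 250
  locker 4: 240 + 50 = 290
  locker 5: 140 + 110 = 250
  locker 6: 100 + 100 + 70 = 270
  locker 7: 70 + 60 + 60 = 190
This matches the lower bound, so 7 is optimal.

7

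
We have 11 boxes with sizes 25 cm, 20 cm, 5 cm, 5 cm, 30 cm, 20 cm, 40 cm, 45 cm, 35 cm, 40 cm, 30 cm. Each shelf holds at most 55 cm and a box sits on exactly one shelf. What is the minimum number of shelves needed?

6

Total = 45 + 40 + 40 + 35 + 30 + 30 + 25 + 20 + 20 + 5 + 5 = 295 cm.
Lower bound: ⌈295/55⌉ = 6 shelves.
A packing using 6 shelves:
  shelf 1: 45 + 5 + 5 = 55
  shelf 2: 40 = 40
  shelf 3: 40 = 40
  shelf 4: 35 + 20 = 55
  shelf 5: 30 + 25 = 55
  shelf 6: 30 + 20 = 50
This matches the lower bound, so 6 is optimal.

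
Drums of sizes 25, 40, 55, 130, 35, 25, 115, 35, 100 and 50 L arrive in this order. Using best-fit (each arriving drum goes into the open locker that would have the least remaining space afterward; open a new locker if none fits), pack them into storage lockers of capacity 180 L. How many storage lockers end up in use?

4

  25 → locker 1 (new)  [load 25/180]
  40 → locker 1  [load 65/180]
  55 → locker 1  [load 120/180]
  130 → locker 2 (new)  [load 130/180]
  35 → locker 2  [load 165/180]
  25 → locker 1  [load 145/180]
  115 → locker 3 (new)  [load 115/180]
  35 → locker 1  [load 180/180]
  100 → locker 4 (new)  [load 100/180]
  50 → locker 3  [load 165/180]
4 storage lockers opened.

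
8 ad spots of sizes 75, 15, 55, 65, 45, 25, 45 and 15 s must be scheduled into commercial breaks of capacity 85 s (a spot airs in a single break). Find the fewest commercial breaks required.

5

Total = 75 + 65 + 55 + 45 + 45 + 25 + 15 + 15 = 340 s.
Lower bound: ⌈340/85⌉ = 4 commercial breaks.
Also, 5 ad spots each exceed 85/2 s, and no two of those can share a break, so at least 5 commercial breaks are needed.
A packing using 5 commercial breaks:
  break 1: 75 = 75
  break 2: 65 + 15 = 80
  break 3: 55 + 25 = 80
  break 4: 45 + 15 = 60
  break 5: 45 = 45
This matches the lower bound, so 5 is optimal.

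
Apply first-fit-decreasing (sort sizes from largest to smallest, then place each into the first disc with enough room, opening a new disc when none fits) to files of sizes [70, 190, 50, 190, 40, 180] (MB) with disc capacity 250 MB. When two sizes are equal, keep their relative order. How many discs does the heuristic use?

3

Sorted descending: 190, 190, 180, 70, 50, 40.
  190 → disc 1 (new)  [load 190/250]
  190 → disc 2 (new)  [load 190/250]
  180 → disc 3 (new)  [load 180/250]
  70 → disc 3  [load 250/250]
  50 → disc 1  [load 240/250]
  40 → disc 2  [load 230/250]
3 discs opened.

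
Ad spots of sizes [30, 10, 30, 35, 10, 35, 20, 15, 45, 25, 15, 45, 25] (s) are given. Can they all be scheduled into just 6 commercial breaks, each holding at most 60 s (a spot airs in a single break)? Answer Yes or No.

A valid assignment using 6 commercial breaks:
  break 1: 45 + 15 = 60
  break 2: 45 + 15 = 60
  break 3: 35 + 25 = 60
  break 4: 35 + 25 = 60
  break 5: 30 + 30 = 60
  break 6: 20 + 10 + 10 = 40
Every load is within 60 s, so 6 commercial breaks suffice.

Yes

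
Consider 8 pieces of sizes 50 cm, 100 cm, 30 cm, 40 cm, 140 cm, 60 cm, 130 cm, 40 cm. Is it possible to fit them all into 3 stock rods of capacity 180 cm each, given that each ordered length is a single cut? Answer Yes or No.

Total = 590 cm; ⌈590/180⌉ = 4.
At least 4 stock rods are required, but only 3 are allowed.

No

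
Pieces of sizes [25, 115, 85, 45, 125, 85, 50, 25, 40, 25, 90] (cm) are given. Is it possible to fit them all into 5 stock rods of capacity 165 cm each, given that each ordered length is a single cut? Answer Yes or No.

Yes

A valid assignment using 5 stock rods:
  stock rod 1: 125 + 40 = 165
  stock rod 2: 115 + 50 = 165
  stock rod 3: 90 + 45 + 25 = 160
  stock rod 4: 85 + 25 + 25 = 135
  stock rod 5: 85 = 85
Every load is within 165 cm, so 5 stock rods suffice.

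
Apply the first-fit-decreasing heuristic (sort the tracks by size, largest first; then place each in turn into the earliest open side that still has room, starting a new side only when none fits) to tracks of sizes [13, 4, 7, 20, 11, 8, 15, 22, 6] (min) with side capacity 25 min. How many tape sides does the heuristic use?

Sorted descending: 22, 20, 15, 13, 11, 8, 7, 6, 4.
  22 → side 1 (new)  [load 22/25]
  20 → side 2 (new)  [load 20/25]
  15 → side 3 (new)  [load 15/25]
  13 → side 4 (new)  [load 13/25]
  11 → side 4  [load 24/25]
  8 → side 3  [load 23/25]
  7 → side 5 (new)  [load 7/25]
  6 → side 5  [load 13/25]
  4 → side 2  [load 24/25]
5 tape sides opened.

5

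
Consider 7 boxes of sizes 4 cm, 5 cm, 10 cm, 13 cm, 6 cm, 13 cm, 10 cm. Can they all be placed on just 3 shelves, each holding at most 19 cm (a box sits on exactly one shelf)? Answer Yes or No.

No

Total = 61 cm; ⌈61/19⌉ = 4.
At least 4 shelves are required, but only 3 are allowed.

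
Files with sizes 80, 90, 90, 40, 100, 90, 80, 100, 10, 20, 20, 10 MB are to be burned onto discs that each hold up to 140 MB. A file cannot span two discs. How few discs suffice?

7

Total = 100 + 100 + 90 + 90 + 90 + 80 + 80 + 40 + 20 + 20 + 10 + 10 = 730 MB.
Lower bound: ⌈730/140⌉ = 6 discs.
Also, 7 files each exceed 70 MB, and no two of those can share a disc, so at least 7 discs are needed.
A packing using 7 discs:
  disc 1: 100 + 40 = 140
  disc 2: 100 + 20 + 20 = 140
  disc 3: 90 + 10 + 10 = 110
  disc 4: 90 = 90
  disc 5: 90 = 90
  disc 6: 80 = 80
  disc 7: 80 = 80
This matches the lower bound, so 7 is optimal.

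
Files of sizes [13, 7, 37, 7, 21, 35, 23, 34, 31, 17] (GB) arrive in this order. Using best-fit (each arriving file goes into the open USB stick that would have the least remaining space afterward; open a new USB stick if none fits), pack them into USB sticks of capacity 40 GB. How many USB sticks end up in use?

  13 → USB stick 1 (new)  [load 13/40]
  7 → USB stick 1  [load 20/40]
  37 → USB stick 2 (new)  [load 37/40]
  7 → USB stick 1  [load 27/40]
  21 → USB stick 3 (new)  [load 21/40]
  35 → USB stick 4 (new)  [load 35/40]
  23 → USB stick 5 (new)  [load 23/40]
  34 → USB stick 6 (new)  [load 34/40]
  31 → USB stick 7 (new)  [load 31/40]
  17 → USB stick 5  [load 40/40]
7 USB sticks opened.

7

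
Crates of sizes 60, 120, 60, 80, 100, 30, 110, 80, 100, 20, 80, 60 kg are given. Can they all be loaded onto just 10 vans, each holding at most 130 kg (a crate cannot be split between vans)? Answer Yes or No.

A valid assignment using 9 vans:
  van 1: 120 = 120
  van 2: 110 + 20 = 130
  van 3: 100 + 30 = 130
  van 4: 100 = 100
  van 5: 80 = 80
  van 6: 80 = 80
  van 7: 80 = 80
  van 8: 60 + 60 = 120
  van 9: 60 = 60
That uses only 9 ≤ 10, so 10 vans are enough.

Yes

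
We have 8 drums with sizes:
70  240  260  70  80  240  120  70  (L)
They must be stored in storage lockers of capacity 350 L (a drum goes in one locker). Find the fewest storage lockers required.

Total = 260 + 240 + 240 + 120 + 80 + 70 + 70 + 70 = 1150 L.
Lower bound: ⌈1150/350⌉ = 4 storage lockers.
A packing using 4 storage lockers:
  locker 1: 260 + 80 = 340
  locker 2: 240 + 70 = 310
  locker 3: 240 + 70 = 310
  locker 4: 120 + 70 = 190
This matches the lower bound, so 4 is optimal.

4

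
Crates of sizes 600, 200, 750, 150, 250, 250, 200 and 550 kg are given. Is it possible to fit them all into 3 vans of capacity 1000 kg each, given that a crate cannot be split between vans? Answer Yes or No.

Yes

A valid assignment using 3 vans:
  van 1: 750 + 250 = 1000
  van 2: 600 + 250 + 150 = 1000
  van 3: 550 + 200 + 200 = 950
Every load is within 1000 kg, so 3 vans suffice.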